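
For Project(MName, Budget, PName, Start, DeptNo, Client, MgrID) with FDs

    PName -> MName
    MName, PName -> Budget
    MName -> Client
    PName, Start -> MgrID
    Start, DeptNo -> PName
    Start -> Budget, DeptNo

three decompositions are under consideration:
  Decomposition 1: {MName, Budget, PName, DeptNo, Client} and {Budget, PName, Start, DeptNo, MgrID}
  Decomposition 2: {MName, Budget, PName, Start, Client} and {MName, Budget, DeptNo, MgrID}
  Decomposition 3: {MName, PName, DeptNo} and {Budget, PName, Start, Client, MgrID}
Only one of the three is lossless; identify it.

Decomposition 1: common = {Budget, PName, DeptNo}, closure = {MName, Budget, PName, DeptNo, Client} → lossless.
Decomposition 2: common = {MName, Budget}, closure = {MName, Budget, Client} → lossy.
Decomposition 3: common = {PName}, closure = {MName, Budget, PName, Client} → lossy.

Decomposition 1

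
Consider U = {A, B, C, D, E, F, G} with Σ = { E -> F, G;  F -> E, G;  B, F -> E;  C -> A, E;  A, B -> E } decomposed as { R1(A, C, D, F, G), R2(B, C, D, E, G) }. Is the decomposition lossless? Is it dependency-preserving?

lossless but not dependency-preserving

Lossless test: (C, D, G)⁺ = {A, C, D, E, F, G}, which contains all of one fragment — lossless.
Dependency preservation: the restricted closure of {E} across the fragments never reaches {F, G}, so E → F, G cannot be enforced without a join — not preserved.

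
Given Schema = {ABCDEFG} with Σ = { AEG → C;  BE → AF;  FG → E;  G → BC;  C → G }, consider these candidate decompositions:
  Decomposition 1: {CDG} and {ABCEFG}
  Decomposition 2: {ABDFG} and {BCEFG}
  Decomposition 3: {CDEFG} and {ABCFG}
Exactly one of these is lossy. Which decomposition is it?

Decomposition 1

Decomposition 1: common = {CG}, closure = {BCG} → lossy.
Decomposition 2: common = {BFG}, closure = {ABCEFG} → lossless.
Decomposition 3: common = {CFG}, closure = {ABCEFG} → lossless.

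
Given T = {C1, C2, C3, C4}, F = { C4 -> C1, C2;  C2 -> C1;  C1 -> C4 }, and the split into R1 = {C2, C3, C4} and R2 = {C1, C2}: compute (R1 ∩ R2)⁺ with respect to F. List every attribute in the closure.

R1 ∩ R2 = {C2}.
C2 → C1 applies, adding C1
C1 → C4 applies, adding C4
Closure: {C1, C2, C4}.

C1, C2, C4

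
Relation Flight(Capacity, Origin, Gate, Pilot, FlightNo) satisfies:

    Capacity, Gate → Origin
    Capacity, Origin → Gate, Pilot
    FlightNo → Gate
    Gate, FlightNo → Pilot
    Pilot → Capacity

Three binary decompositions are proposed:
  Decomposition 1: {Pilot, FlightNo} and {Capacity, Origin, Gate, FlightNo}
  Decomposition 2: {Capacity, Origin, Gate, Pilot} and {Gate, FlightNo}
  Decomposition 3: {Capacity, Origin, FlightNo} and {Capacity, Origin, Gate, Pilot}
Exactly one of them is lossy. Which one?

Decomposition 2

Decomposition 1: common = {FlightNo}, closure = {Capacity, Origin, Gate, Pilot, FlightNo} → lossless.
Decomposition 2: common = {Gate}, closure = {Gate} → lossy.
Decomposition 3: common = {Capacity, Origin}, closure = {Capacity, Origin, Gate, Pilot} → lossless.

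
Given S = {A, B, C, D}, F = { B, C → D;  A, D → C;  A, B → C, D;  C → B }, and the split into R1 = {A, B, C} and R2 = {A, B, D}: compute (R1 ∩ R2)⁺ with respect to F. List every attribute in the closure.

R1 ∩ R2 = {A, B}.
A, B → C, D applies, adding C, D
Closure: {A, B, C, D}.

A, B, C, D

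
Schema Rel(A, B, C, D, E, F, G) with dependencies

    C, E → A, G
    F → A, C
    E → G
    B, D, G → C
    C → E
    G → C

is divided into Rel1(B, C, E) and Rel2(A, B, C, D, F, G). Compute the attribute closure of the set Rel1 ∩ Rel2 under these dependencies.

A, B, C, E, G

Rel1 ∩ Rel2 = {B, C}.
C → E applies, adding E
C, E → A, G applies, adding A, G
Closure: {A, B, C, E, G}.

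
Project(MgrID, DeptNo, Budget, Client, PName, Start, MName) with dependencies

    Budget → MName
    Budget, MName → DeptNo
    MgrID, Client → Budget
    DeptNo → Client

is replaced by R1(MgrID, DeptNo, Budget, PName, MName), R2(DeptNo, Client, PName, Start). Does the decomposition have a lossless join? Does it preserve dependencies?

Lossless test: (DeptNo, PName)⁺ = {DeptNo, Client, PName}, which is a superkey of neither fragment — lossy.
Dependency preservation: the restricted closure of {MgrID, Client} across the fragments never reaches {Budget}, so MgrID, Client → Budget cannot be enforced without a join — not preserved.

lossy and not dependency-preserving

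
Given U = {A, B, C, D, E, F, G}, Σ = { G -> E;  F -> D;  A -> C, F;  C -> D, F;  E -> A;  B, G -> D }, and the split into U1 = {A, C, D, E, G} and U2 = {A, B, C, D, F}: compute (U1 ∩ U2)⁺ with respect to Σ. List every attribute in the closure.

A, C, D, F

U1 ∩ U2 = {A, C, D}.
A → C, F applies, adding F
Closure: {A, C, D, F}.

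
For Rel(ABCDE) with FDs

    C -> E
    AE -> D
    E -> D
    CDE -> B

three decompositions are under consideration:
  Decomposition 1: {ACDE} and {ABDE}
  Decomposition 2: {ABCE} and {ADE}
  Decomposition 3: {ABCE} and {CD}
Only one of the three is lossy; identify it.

Decomposition 1

Decomposition 1: common = {ADE}, closure = {ADE} → lossy.
Decomposition 2: common = {AE}, closure = {ADE} → lossless.
Decomposition 3: common = {C}, closure = {BCDE} → lossless.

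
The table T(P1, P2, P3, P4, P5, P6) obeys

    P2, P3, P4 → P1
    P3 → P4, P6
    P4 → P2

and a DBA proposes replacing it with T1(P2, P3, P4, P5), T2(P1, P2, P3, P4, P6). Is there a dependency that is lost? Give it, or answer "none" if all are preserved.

none

P2, P3, P4 → P1 lies within T2.
P3 → P4, P6 lies within T2.
P4 → P2 lies within T1.
Every dependency is enforceable on the fragments, so the decomposition is dependency-preserving.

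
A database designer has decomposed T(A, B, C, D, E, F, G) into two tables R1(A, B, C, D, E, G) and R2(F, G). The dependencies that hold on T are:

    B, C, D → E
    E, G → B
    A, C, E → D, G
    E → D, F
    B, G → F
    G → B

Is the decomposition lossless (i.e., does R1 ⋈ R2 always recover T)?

Yes

Common attributes: R1 ∩ R2 = {G}.
Closure of {G}: G → B applies, adding B; B, G → F applies, adding F. So (G)⁺ = {B, F, G}.
This closure contains every attribute of R2, so R1 ∩ R2 → R2. The join is lossless.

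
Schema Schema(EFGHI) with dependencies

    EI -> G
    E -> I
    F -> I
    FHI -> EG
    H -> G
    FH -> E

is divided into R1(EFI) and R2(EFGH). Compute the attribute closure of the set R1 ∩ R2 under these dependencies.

EFGI

R1 ∩ R2 = {EF}.
E → I applies, adding I
EI → G applies, adding G
Closure: {EFGI}.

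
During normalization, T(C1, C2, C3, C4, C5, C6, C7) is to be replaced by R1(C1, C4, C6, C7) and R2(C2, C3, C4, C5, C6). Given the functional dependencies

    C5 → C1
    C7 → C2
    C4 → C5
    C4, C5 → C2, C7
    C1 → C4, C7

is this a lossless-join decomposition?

Common attributes: R1 ∩ R2 = {C4, C6}.
Closure of {C4, C6}: C4 → C5 applies, adding C5; C4, C5 → C2, C7 applies, adding C2, C7; C5 → C1 applies, adding C1. So (C4, C6)⁺ = {C1, C2, C4, C5, C6, C7}.
This closure contains every attribute of R1, so R1 ∩ R2 → R1. The join is lossless.

Yes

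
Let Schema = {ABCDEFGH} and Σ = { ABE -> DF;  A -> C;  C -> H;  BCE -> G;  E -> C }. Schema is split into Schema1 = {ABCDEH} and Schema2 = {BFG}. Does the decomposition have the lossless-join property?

No

Common attributes: Schema1 ∩ Schema2 = {B}.
No dependency enlarges {B}, so (B)⁺ = {B}.
The closure contains neither all of Schema1 = {ABCDEH} nor all of Schema2 = {BFG}, so the common attributes are not a superkey of either fragment. The join is lossy.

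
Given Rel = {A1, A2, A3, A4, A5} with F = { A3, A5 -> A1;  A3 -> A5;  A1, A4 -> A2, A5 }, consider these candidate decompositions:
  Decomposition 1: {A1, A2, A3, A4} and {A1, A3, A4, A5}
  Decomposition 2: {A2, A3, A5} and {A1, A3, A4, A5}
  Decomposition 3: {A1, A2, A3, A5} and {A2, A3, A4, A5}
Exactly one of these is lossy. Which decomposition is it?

Decomposition 1: common = {A1, A3, A4}, closure = {A1, A2, A3, A4, A5} → lossless.
Decomposition 2: common = {A3, A5}, closure = {A1, A3, A5} → lossy.
Decomposition 3: common = {A2, A3, A5}, closure = {A1, A2, A3, A5} → lossless.

Decomposition 2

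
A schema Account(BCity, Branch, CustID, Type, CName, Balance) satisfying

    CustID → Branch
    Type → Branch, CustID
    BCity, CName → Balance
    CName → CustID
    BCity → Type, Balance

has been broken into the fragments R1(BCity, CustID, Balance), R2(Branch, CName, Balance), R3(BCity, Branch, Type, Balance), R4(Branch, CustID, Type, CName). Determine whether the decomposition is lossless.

No

Chase test. Columns are BCity, Branch, CustID, Type, CName, Balance; row i has aⱼ where attribute j ∈ Ri, else bᵢⱼ.
Initial tableau (one row per fragment):
  row 1: a1 b12 a3 b14 b15 a6
  row 2: b21 a2 b23 b24 a5 a6
  row 3: a1 a2 b33 a4 b35 a6
  row 4: b41 a2 a3 a4 a5 b46
Rows 1 and 4 agree on CustID; apply CustID→Branch and equate their Branch entries.
Rows 3 and 4 agree on Type; apply Type→Branch, CustID and equate their Branch, CustID entries.
Rows 2 and 4 agree on CName; apply CName→CustID and equate their CustID entries.
Rows 1 and 3 agree on BCity; apply BCity→Type, Balance and equate their Type, Balance entries.
No row becomes fully distinguished — the join is lossy.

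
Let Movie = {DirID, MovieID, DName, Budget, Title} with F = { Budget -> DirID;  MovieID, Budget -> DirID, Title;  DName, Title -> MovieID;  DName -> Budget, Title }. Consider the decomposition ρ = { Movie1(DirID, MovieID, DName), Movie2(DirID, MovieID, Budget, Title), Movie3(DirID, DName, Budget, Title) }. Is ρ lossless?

Yes

Chase test. Columns are DirID, MovieID, DName, Budget, Title; row i has aⱼ where attribute j ∈ Moviei, else bᵢⱼ.
Initial tableau (one row per fragment):
  row 1: a1 a2 a3 b14 b15
  row 2: a1 a2 b23 a4 a5
  row 3: a1 b32 a3 a4 a5
Rows 1 and 3 agree on DName; apply DName→Budget, Title and equate their Budget, Title entries.
Rows 1 and 3 agree on DName, Title; apply DName, Title→MovieID and equate their MovieID entries.
Row 1 is now all distinguished symbols — the join is lossless.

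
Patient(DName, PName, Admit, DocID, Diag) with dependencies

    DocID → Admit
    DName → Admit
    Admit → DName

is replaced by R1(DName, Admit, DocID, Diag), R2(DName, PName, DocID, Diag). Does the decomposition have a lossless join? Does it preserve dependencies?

lossless and dependency-preserving

Lossless test: (DName, DocID, Diag)⁺ = {DName, Admit, DocID, Diag}, which contains all of one fragment — lossless.
Dependency preservation: every FD's attributes lie within a single fragment, so each can be enforced locally — preserved.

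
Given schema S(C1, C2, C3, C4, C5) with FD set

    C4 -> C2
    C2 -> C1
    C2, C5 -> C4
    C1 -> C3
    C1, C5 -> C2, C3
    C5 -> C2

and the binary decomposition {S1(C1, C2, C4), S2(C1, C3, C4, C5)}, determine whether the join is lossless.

Common attributes: S1 ∩ S2 = {C1, C4}.
Closure of {C1, C4}: C4 → C2 applies, adding C2; C1 → C3 applies, adding C3. So (C1, C4)⁺ = {C1, C2, C3, C4}.
This closure contains every attribute of S1, so S1 ∩ S2 → S1. The join is lossless.

Yes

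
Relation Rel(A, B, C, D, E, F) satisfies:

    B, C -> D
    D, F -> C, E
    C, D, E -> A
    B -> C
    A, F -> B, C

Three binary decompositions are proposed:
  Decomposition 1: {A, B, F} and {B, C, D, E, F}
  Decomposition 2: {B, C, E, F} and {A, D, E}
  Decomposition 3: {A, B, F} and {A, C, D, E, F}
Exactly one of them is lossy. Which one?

Decomposition 2

Decomposition 1: common = {B, F}, closure = {A, B, C, D, E, F} → lossless.
Decomposition 2: common = {E}, closure = {E} → lossy.
Decomposition 3: common = {A, F}, closure = {A, B, C, D, E, F} → lossless.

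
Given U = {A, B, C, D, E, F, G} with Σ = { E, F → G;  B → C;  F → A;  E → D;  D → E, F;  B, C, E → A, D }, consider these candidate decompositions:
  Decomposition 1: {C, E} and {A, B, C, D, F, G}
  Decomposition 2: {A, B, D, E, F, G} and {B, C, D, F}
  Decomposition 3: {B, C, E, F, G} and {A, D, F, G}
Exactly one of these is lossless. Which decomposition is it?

Decomposition 1: common = {C}, closure = {C} → lossy.
Decomposition 2: common = {B, D, F}, closure = {A, B, C, D, E, F, G} → lossless.
Decomposition 3: common = {F, G}, closure = {A, F, G} → lossy.

Decomposition 2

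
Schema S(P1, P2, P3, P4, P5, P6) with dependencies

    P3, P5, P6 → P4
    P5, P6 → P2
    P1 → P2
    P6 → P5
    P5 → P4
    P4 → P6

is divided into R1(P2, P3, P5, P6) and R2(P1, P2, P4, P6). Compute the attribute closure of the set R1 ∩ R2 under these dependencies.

R1 ∩ R2 = {P2, P6}.
P6 → P5 applies, adding P5
P5 → P4 applies, adding P4
Closure: {P2, P4, P5, P6}.

P2, P4, P5, P6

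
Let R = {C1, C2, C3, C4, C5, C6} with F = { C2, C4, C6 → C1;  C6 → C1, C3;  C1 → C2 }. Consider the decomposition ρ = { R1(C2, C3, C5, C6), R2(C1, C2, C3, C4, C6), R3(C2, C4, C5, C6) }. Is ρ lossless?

Chase test. Columns are C1, C2, C3, C4, C5, C6; row i has aⱼ where attribute j ∈ Ri, else bᵢⱼ.
Initial tableau (one row per fragment):
  row 1: b11 a2 a3 b14 a5 a6
  row 2: a1 a2 a3 a4 b25 a6
  row 3: b31 a2 b33 a4 a5 a6
Rows 2 and 3 agree on C2, C4, C6; apply C2, C4, C6→C1 and equate their C1 entries.
Rows 1 and 2 agree on C6; apply C6→C1, C3 and equate their C1, C3 entries.
Rows 1 and 3 agree on C6; apply C6→C1, C3 and equate their C1, C3 entries.
Row 3 is now all distinguished symbols — the join is lossless.

Yes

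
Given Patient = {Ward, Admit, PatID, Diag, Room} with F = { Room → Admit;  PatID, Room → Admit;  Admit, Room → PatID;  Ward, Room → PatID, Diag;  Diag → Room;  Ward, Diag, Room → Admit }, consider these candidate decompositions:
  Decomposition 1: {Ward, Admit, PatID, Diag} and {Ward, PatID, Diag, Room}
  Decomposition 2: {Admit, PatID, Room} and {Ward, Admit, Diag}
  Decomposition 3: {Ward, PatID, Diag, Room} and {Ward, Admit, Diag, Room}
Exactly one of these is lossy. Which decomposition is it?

Decomposition 2

Decomposition 1: common = {Ward, PatID, Diag}, closure = {Ward, Admit, PatID, Diag, Room} → lossless.
Decomposition 2: common = {Admit}, closure = {Admit} → lossy.
Decomposition 3: common = {Ward, Diag, Room}, closure = {Ward, Admit, PatID, Diag, Room} → lossless.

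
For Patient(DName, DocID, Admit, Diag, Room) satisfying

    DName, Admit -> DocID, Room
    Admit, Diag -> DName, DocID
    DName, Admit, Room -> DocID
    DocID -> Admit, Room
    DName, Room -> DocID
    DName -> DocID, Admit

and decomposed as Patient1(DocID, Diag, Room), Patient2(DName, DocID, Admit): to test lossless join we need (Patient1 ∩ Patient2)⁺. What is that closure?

DocID, Admit, Room

Patient1 ∩ Patient2 = {DocID}.
DocID → Admit, Room applies, adding Admit, Room
Closure: {DocID, Admit, Room}.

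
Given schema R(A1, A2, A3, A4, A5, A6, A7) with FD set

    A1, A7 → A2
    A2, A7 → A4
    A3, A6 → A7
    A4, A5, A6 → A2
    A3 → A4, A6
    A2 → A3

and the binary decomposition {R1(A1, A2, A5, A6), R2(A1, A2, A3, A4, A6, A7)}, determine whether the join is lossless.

Common attributes: R1 ∩ R2 = {A1, A2, A6}.
Closure of {A1, A2, A6}: A2 → A3 applies, adding A3; A3, A6 → A7 applies, adding A7; A3 → A4, A6 applies, adding A4. So (A1, A2, A6)⁺ = {A1, A2, A3, A4, A6, A7}.
This closure contains every attribute of R2, so R1 ∩ R2 → R2. The join is lossless.

Yes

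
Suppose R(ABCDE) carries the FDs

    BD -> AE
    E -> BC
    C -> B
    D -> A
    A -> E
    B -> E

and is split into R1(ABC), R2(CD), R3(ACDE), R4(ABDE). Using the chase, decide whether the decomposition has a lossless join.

Chase test. Columns are ABCDE; row i has aⱼ where attribute j ∈ Ri, else bᵢⱼ.
Initial tableau (one row per fragment):
  row 1: a1 a2 a3 b14 b15
  row 2: b21 b22 a3 a4 b25
  row 3: a1 b32 a3 a4 a5
  row 4: a1 a2 b43 a4 a5
Rows 3 and 4 agree on E; apply E→BC and equate their BC entries.
Rows 1 and 2 agree on C; apply C→B and equate their B entries.
Rows 2 and 3 agree on D; apply D→A and equate their A entries.
Rows 1 and 2 agree on A; apply A→E and equate their E entries.
Rows 1 and 3 agree on A; apply A→E and equate their E entries.
Row 2 is now all distinguished symbols — the join is lossless.

Yes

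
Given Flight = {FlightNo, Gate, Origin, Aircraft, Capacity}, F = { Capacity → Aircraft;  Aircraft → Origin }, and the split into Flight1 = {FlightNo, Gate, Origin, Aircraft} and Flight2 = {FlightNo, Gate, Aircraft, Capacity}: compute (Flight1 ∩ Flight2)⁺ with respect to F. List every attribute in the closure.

FlightNo, Gate, Origin, Aircraft

Flight1 ∩ Flight2 = {FlightNo, Gate, Aircraft}.
Aircraft → Origin applies, adding Origin
Closure: {FlightNo, Gate, Origin, Aircraft}.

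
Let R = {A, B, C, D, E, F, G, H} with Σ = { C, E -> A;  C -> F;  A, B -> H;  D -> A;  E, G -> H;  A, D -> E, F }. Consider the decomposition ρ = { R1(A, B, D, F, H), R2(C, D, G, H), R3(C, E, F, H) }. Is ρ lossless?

Chase test. Columns are A, B, C, D, E, F, G, H; row i has aⱼ where attribute j ∈ Ri, else bᵢⱼ.
Initial tableau (one row per fragment):
  row 1: a1 a2 b13 a4 b15 a6 b17 a8
  row 2: b21 b22 a3 a4 b25 b26 a7 a8
  row 3: b31 b32 a3 b34 a5 a6 b37 a8
Rows 2 and 3 agree on C; apply C→F and equate their F entries.
Rows 1 and 2 agree on D; apply D→A and equate their A entries.
Rows 1 and 2 agree on A, D; apply A, D→E, F and equate their E, F entries.
No row becomes fully distinguished — the join is lossy.

No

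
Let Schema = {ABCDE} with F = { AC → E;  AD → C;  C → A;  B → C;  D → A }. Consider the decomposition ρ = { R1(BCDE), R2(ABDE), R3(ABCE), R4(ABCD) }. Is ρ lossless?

Chase test. Columns are ABCDE; row i has aⱼ where attribute j ∈ Ri, else bᵢⱼ.
Initial tableau (one row per fragment):
  row 1: b11 a2 a3 a4 a5
  row 2: a1 a2 b23 a4 a5
  row 3: a1 a2 a3 b34 a5
  row 4: a1 a2 a3 a4 b45
Rows 3 and 4 agree on AC; apply AC→E and equate their E entries.
Rows 2 and 4 agree on AD; apply AD→C and equate their C entries.
Rows 1 and 2 agree on C; apply C→A and equate their A entries.
Row 1 is now all distinguished symbols — the join is lossless.

Yes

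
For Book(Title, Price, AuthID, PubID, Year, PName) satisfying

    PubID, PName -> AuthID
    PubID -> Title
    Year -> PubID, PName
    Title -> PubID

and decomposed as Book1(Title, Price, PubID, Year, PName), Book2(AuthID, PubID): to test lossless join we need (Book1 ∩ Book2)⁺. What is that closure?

Book1 ∩ Book2 = {PubID}.
PubID → Title applies, adding Title
Closure: {Title, PubID}.

Title, PubID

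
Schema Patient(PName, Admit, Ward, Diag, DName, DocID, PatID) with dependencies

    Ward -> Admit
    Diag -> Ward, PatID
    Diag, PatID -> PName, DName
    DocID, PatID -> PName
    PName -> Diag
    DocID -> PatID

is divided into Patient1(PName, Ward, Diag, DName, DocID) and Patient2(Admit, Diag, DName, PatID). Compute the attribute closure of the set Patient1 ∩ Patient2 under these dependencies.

Patient1 ∩ Patient2 = {Diag, DName}.
Diag → Ward, PatID applies, adding Ward, PatID
Diag, PatID → PName, DName applies, adding PName
Ward → Admit applies, adding Admit
Closure: {PName, Admit, Ward, Diag, DName, PatID}.

PName, Admit, Ward, Diag, DName, PatID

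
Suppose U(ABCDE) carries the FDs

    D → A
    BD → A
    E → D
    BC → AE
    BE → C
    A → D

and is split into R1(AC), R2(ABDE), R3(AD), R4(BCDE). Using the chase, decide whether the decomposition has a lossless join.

Yes

Chase test. Columns are ABCDE; row i has aⱼ where attribute j ∈ Ri, else bᵢⱼ.
Initial tableau (one row per fragment):
  row 1: a1 b12 a3 b14 b15
  row 2: a1 a2 b23 a4 a5
  row 3: a1 b32 b33 a4 b35
  row 4: b41 a2 a3 a4 a5
Rows 2 and 4 agree on D; apply D→A and equate their A entries.
Rows 2 and 4 agree on BE; apply BE→C and equate their C entries.
Rows 1 and 2 agree on A; apply A→D and equate their D entries.
Row 2 is now all distinguished symbols — the join is lossless.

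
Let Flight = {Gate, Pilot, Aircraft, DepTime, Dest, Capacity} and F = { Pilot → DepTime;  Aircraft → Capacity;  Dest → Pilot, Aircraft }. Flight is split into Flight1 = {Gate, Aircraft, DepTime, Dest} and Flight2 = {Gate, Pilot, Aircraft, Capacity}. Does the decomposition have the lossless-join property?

No

Common attributes: Flight1 ∩ Flight2 = {Gate, Aircraft}.
Closure of {Gate, Aircraft}: Aircraft → Capacity applies, adding Capacity. So (Gate, Aircraft)⁺ = {Gate, Aircraft, Capacity}.
The closure contains neither all of Flight1 = {Gate, Aircraft, DepTime, Dest} nor all of Flight2 = {Gate, Pilot, Aircraft, Capacity}, so the common attributes are not a superkey of either fragment. The join is lossy.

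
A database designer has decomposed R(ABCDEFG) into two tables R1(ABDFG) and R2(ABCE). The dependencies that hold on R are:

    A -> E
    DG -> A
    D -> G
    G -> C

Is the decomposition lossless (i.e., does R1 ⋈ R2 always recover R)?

Common attributes: R1 ∩ R2 = {AB}.
Closure of {AB}: A → E applies, adding E. So (AB)⁺ = {ABE}.
The closure contains neither all of R1 = {ABDFG} nor all of R2 = {ABCE}, so the common attributes are not a superkey of either fragment. The join is lossy.

No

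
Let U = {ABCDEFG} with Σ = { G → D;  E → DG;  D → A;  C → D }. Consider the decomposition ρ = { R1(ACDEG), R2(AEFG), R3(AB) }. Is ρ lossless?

No

Chase test. Columns are ABCDEFG; row i has aⱼ where attribute j ∈ Ri, else bᵢⱼ.
Initial tableau (one row per fragment):
  row 1: a1 b12 a3 a4 a5 b16 a7
  row 2: a1 b22 b23 b24 a5 a6 a7
  row 3: a1 a2 b33 b34 b35 b36 b37
Rows 1 and 2 agree on G; apply G→D and equate their D entries.
No row becomes fully distinguished — the join is lossy.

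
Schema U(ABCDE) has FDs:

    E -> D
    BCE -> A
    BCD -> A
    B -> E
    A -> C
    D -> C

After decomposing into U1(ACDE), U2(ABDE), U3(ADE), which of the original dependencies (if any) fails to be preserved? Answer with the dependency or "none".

none

E → D lies within U1.
BCE → A: restricted closure across fragments reaches A.
BCD → A: restricted closure across fragments reaches A.
B → E lies within U2.
A → C lies within U1.
D → C lies within U1.
Every dependency is enforceable on the fragments, so the decomposition is dependency-preserving.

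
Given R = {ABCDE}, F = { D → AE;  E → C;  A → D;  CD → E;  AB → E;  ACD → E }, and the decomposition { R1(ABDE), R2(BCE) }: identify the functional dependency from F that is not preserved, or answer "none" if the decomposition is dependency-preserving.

none

D → AE lies within R1.
E → C lies within R2.
A → D lies within R1.
CD → E: restricted closure across fragments reaches E.
AB → E lies within R1.
ACD → E: restricted closure across fragments reaches E.
Every dependency is enforceable on the fragments, so the decomposition is dependency-preserving.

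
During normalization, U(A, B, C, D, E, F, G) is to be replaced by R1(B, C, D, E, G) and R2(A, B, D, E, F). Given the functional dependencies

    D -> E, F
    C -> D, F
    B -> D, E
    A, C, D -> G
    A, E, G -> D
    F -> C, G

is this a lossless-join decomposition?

Common attributes: R1 ∩ R2 = {B, D, E}.
Closure of {B, D, E}: D → E, F applies, adding F; F → C, G applies, adding C, G. So (B, D, E)⁺ = {B, C, D, E, F, G}.
This closure contains every attribute of R1, so R1 ∩ R2 → R1. The join is lossless.

Yes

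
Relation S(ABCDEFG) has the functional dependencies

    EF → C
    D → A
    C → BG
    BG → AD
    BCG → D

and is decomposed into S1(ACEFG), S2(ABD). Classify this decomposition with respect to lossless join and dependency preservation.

lossy and not dependency-preserving

Lossless test: (A)⁺ = {A}, which is a superkey of neither fragment — lossy.
Dependency preservation: the restricted closure of {C} across the fragments never reaches {BG}, so C → BG cannot be enforced without a join — not preserved.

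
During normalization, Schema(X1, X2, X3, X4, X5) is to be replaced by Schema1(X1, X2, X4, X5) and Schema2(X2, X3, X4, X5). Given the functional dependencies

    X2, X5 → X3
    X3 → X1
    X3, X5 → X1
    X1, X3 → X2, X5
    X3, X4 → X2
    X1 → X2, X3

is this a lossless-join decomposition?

Common attributes: Schema1 ∩ Schema2 = {X2, X4, X5}.
Closure of {X2, X4, X5}: X2, X5 → X3 applies, adding X3; X3 → X1 applies, adding X1. So (X2, X4, X5)⁺ = {X1, X2, X3, X4, X5}.
This closure contains every attribute of Schema1, so Schema1 ∩ Schema2 → Schema1. The join is lossless.

Yes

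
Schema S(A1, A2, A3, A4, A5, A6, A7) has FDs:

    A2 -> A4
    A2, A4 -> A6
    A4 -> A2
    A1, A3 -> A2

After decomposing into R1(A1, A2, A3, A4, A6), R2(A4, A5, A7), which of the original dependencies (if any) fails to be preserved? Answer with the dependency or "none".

none

A2 → A4 lies within R1.
A2, A4 → A6 lies within R1.
A4 → A2 lies within R1.
A1, A3 → A2 lies within R1.
Every dependency is enforceable on the fragments, so the decomposition is dependency-preserving.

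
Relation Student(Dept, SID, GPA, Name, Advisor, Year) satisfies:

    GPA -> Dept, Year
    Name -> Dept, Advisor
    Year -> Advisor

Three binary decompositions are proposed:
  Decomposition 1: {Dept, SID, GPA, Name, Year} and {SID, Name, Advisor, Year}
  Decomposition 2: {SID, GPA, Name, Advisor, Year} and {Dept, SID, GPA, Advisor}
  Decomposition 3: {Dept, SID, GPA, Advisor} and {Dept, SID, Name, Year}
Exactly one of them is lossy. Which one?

Decomposition 1: common = {SID, Name, Year}, closure = {Dept, SID, Name, Advisor, Year} → lossless.
Decomposition 2: common = {SID, GPA, Advisor}, closure = {Dept, SID, GPA, Advisor, Year} → lossless.
Decomposition 3: common = {Dept, SID}, closure = {Dept, SID} → lossy.

Decomposition 3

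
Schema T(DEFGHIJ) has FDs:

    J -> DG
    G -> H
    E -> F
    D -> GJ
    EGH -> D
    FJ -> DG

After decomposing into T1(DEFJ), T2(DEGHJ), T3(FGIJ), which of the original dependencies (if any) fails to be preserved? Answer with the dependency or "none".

J → DG lies within T2.
G → H lies within T2.
E → F lies within T1.
D → GJ lies within T2.
EGH → D lies within T2.
FJ → DG: restricted closure across fragments reaches DG.
Every dependency is enforceable on the fragments, so the decomposition is dependency-preserving.

none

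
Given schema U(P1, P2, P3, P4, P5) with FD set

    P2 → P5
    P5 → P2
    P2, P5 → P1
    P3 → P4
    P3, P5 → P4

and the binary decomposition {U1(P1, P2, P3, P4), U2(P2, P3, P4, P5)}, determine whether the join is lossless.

Yes

Common attributes: U1 ∩ U2 = {P2, P3, P4}.
Closure of {P2, P3, P4}: P2 → P5 applies, adding P5; P2, P5 → P1 applies, adding P1. So (P2, P3, P4)⁺ = {P1, P2, P3, P4, P5}.
This closure contains every attribute of U1, so U1 ∩ U2 → U1. The join is lossless.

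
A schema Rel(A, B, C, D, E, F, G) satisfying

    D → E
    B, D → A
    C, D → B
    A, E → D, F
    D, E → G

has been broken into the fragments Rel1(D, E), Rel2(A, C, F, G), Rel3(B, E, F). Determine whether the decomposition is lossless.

Chase test. Columns are A, B, C, D, E, F, G; row i has aⱼ where attribute j ∈ Reli, else bᵢⱼ.
Initial tableau (one row per fragment):
  row 1: b11 b12 b13 a4 a5 b16 b17
  row 2: a1 b22 a3 b24 b25 a6 a7
  row 3: b31 a2 b33 b34 a5 a6 b37
No row becomes fully distinguished — the join is lossy.

No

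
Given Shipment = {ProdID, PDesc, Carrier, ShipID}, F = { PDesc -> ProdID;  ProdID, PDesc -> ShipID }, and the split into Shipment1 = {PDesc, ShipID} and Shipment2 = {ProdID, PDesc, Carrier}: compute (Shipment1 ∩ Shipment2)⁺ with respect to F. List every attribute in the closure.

Shipment1 ∩ Shipment2 = {PDesc}.
PDesc → ProdID applies, adding ProdID
ProdID, PDesc → ShipID applies, adding ShipID
Closure: {ProdID, PDesc, ShipID}.

ProdID, PDesc, ShipID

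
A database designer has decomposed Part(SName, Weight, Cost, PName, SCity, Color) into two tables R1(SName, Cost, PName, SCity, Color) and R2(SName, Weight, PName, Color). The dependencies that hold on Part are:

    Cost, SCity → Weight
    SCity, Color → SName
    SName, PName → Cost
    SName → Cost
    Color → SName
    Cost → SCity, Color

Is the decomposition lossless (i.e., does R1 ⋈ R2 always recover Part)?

Common attributes: R1 ∩ R2 = {SName, PName, Color}.
Closure of {SName, PName, Color}: SName, PName → Cost applies, adding Cost; Cost → SCity, Color applies, adding SCity; Cost, SCity → Weight applies, adding Weight. So (SName, PName, Color)⁺ = {SName, Weight, Cost, PName, SCity, Color}.
This closure contains every attribute of R1, so R1 ∩ R2 → R1. The join is lossless.

Yes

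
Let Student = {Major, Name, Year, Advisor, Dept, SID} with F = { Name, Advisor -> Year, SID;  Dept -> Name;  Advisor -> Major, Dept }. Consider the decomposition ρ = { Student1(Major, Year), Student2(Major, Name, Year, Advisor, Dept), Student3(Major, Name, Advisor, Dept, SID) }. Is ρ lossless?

Yes

Chase test. Columns are Major, Name, Year, Advisor, Dept, SID; row i has aⱼ where attribute j ∈ Studenti, else bᵢⱼ.
Initial tableau (one row per fragment):
  row 1: a1 b12 a3 b14 b15 b16
  row 2: a1 a2 a3 a4 a5 b26
  row 3: a1 a2 b33 a4 a5 a6
Rows 2 and 3 agree on Name, Advisor; apply Name, Advisor→Year, SID and equate their Year, SID entries.
Row 2 is now all distinguished symbols — the join is lossless.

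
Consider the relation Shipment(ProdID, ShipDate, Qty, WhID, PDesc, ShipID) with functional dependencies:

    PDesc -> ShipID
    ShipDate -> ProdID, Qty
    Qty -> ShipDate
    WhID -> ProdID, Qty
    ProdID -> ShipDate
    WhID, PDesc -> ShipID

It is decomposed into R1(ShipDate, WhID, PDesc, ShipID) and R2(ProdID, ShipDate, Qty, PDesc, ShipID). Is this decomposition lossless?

Yes

Common attributes: R1 ∩ R2 = {ShipDate, PDesc, ShipID}.
Closure of {ShipDate, PDesc, ShipID}: ShipDate → ProdID, Qty applies, adding ProdID, Qty. So (ShipDate, PDesc, ShipID)⁺ = {ProdID, ShipDate, Qty, PDesc, ShipID}.
This closure contains every attribute of R2, so R1 ∩ R2 → R2. The join is lossless.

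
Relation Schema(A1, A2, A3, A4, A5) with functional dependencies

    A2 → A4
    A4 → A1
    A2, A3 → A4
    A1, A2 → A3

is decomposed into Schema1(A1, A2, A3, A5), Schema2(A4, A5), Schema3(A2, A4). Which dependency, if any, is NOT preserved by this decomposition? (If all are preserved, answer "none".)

A4 → A1

Check A4 → A1: no single fragment contains all of {A1, A4}, and the restricted closure of {A4} across the fragments never reaches {A1}.
A2 → A4 is preserved.
A2, A3 → A4 is preserved.
A1, A2 → A3 is preserved.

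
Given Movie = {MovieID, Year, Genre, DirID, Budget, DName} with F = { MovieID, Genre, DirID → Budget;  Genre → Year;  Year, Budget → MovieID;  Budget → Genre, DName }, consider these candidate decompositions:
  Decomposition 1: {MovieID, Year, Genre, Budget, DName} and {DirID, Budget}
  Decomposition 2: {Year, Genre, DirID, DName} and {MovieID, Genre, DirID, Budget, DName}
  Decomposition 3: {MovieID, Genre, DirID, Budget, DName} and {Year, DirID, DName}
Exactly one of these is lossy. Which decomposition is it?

Decomposition 3

Decomposition 1: common = {Budget}, closure = {MovieID, Year, Genre, Budget, DName} → lossless.
Decomposition 2: common = {Genre, DirID, DName}, closure = {Year, Genre, DirID, DName} → lossless.
Decomposition 3: common = {DirID, DName}, closure = {DirID, DName} → lossy.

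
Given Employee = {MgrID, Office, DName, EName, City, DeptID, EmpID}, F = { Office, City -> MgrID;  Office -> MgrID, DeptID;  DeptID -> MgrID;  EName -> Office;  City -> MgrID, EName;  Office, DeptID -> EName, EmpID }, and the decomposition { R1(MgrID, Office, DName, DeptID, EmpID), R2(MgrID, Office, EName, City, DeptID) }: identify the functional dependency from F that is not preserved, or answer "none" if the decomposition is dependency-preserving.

none

Office, City → MgrID lies within R2.
Office → MgrID, DeptID lies within R1.
DeptID → MgrID lies within R1.
EName → Office lies within R2.
City → MgrID, EName lies within R2.
Office, DeptID → EName, EmpID: restricted closure across fragments reaches EName, EmpID.
Every dependency is enforceable on the fragments, so the decomposition is dependency-preserving.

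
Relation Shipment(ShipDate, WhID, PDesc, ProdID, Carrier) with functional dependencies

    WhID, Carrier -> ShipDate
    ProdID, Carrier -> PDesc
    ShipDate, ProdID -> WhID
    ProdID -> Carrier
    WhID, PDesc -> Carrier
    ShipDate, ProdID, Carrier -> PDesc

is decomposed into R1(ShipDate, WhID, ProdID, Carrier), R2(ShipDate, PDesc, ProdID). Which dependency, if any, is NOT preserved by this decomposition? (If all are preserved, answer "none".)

Check WhID, PDesc → Carrier: no single fragment contains all of {WhID, PDesc, Carrier}, and the restricted closure of {WhID, PDesc} across the fragments never reaches {Carrier}.
WhID, Carrier → ShipDate is preserved.
ProdID, Carrier → PDesc is preserved.
ShipDate, ProdID → WhID is preserved.
ProdID → Carrier is preserved.
ShipDate, ProdID, Carrier → PDesc is preserved.

WhID, PDesc -> Carrier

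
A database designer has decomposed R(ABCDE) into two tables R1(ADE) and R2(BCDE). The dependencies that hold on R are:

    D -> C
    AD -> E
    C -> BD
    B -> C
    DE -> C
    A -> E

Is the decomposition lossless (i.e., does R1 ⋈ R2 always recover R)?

Common attributes: R1 ∩ R2 = {DE}.
Closure of {DE}: D → C applies, adding C; C → BD applies, adding B. So (DE)⁺ = {BCDE}.
This closure contains every attribute of R2, so R1 ∩ R2 → R2. The join is lossless.

Yes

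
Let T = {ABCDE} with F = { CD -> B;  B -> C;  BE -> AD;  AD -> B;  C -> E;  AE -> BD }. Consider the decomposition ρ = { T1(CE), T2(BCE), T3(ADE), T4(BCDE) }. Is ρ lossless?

Chase test. Columns are ABCDE; row i has aⱼ where attribute j ∈ Ti, else bᵢⱼ.
Initial tableau (one row per fragment):
  row 1: b11 b12 a3 b14 a5
  row 2: b21 a2 a3 b24 a5
  row 3: a1 b32 b33 a4 a5
  row 4: b41 a2 a3 a4 a5
Rows 2 and 4 agree on BE; apply BE→AD and equate their AD entries.
No row becomes fully distinguished — the join is lossy.

No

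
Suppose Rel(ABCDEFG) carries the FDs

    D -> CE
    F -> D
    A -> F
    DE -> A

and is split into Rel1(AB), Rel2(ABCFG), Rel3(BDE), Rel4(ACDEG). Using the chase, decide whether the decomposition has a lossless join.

Yes

Chase test. Columns are ABCDEFG; row i has aⱼ where attribute j ∈ Reli, else bᵢⱼ.
Initial tableau (one row per fragment):
  row 1: a1 a2 b13 b14 b15 b16 b17
  row 2: a1 a2 a3 b24 b25 a6 a7
  row 3: b31 a2 b33 a4 a5 b36 b37
  row 4: a1 b42 a3 a4 a5 b46 a7
Rows 3 and 4 agree on D; apply D→CE and equate their CE entries.
Rows 1 and 2 agree on A; apply A→F and equate their F entries.
Rows 1 and 4 agree on A; apply A→F and equate their F entries.
Rows 3 and 4 agree on DE; apply DE→A and equate their A entries.
Rows 1 and 2 agree on F; apply F→D and equate their D entries.
Rows 1 and 4 agree on F; apply F→D and equate their D entries.
Rows 1 and 3 agree on A; apply A→F and equate their F entries.
Rows 1 and 2 agree on D; apply D→CE and equate their CE entries.
Rows 1 and 3 agree on D; apply D→CE and equate their CE entries.
Row 2 is now all distinguished symbols — the join is lossless.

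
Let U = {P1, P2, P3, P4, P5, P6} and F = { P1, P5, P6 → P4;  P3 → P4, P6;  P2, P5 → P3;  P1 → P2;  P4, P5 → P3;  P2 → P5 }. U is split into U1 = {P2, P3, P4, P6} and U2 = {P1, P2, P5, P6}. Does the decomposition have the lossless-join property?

Yes

Common attributes: U1 ∩ U2 = {P2, P6}.
Closure of {P2, P6}: P2 → P5 applies, adding P5; P2, P5 → P3 applies, adding P3; P3 → P4, P6 applies, adding P4. So (P2, P6)⁺ = {P2, P3, P4, P5, P6}.
This closure contains every attribute of U1, so U1 ∩ U2 → U1. The join is lossless.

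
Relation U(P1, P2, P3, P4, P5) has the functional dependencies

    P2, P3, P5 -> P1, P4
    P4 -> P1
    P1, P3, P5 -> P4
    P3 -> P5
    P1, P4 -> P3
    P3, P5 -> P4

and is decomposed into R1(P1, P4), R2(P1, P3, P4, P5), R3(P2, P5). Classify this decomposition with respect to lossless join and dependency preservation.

lossy but dependency-preserving

Lossless test (chase): Rows 1 and 2 agree on P1, P4; apply P1, P4→P3 and equate their P3 entries. Rows 1 and 2 agree on P3; apply P3→P5 and equate their P5 entries. No row becomes fully distinguished — the join is lossy.
Dependency preservation: P2, P3, P5 → P1, P4 is not contained in any single fragment, but the restricted closure of its left-hand side across the fragments still reaches the right-hand side; the remaining FDs each lie inside some fragment. All dependencies are preserved.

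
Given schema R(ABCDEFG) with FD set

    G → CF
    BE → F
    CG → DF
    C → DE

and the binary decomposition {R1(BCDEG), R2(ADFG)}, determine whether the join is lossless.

No

Common attributes: R1 ∩ R2 = {DG}.
Closure of {DG}: G → CF applies, adding CF; C → DE applies, adding E. So (DG)⁺ = {CDEFG}.
The closure contains neither all of R1 = {BCDEG} nor all of R2 = {ADFG}, so the common attributes are not a superkey of either fragment. The join is lossy.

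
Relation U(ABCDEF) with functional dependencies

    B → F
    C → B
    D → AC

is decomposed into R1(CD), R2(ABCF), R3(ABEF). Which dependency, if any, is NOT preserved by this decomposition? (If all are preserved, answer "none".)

D → AC

Check D → AC: no single fragment contains all of {ACD}, and the restricted closure of {D} across the fragments never reaches {AC}.
B → F is preserved.
C → B is preserved.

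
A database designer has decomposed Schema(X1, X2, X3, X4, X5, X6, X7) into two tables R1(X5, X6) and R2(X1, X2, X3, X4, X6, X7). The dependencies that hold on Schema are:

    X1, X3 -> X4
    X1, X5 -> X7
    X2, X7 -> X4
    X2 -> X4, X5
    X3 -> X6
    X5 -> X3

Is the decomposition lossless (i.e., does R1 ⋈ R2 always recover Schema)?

Common attributes: R1 ∩ R2 = {X6}.
No dependency enlarges {X6}, so (X6)⁺ = {X6}.
The closure contains neither all of R1 = {X5, X6} nor all of R2 = {X1, X2, X3, X4, X6, X7}, so the common attributes are not a superkey of either fragment. The join is lossy.

No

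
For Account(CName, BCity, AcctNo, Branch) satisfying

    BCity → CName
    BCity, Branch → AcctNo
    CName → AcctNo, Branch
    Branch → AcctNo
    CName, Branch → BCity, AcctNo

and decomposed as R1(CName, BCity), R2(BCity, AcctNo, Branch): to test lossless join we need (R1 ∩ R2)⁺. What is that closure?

R1 ∩ R2 = {BCity}.
BCity → CName applies, adding CName
CName → AcctNo, Branch applies, adding AcctNo, Branch
Closure: {CName, BCity, AcctNo, Branch}.

CName, BCity, AcctNo, Branch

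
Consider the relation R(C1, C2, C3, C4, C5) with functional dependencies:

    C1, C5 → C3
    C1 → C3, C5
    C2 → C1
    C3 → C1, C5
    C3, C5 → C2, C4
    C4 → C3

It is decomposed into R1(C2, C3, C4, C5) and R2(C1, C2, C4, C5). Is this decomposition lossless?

Common attributes: R1 ∩ R2 = {C2, C4, C5}.
Closure of {C2, C4, C5}: C2 → C1 applies, adding C1; C4 → C3 applies, adding C3. So (C2, C4, C5)⁺ = {C1, C2, C3, C4, C5}.
This closure contains every attribute of R1, so R1 ∩ R2 → R1. The join is lossless.

Yes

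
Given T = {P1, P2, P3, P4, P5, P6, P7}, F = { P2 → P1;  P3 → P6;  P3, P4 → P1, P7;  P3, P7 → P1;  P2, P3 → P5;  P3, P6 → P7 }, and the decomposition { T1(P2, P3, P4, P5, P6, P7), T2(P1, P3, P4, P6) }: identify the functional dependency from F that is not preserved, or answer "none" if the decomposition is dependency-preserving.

Check P2 → P1: no single fragment contains all of {P1, P2}, and the restricted closure of {P2} across the fragments never reaches {P1}.
P3 → P6 is preserved.
P3, P4 → P1, P7 is preserved.
P3, P7 → P1 is preserved.
P2, P3 → P5 is preserved.
P3, P6 → P7 is preserved.

P2 → P1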